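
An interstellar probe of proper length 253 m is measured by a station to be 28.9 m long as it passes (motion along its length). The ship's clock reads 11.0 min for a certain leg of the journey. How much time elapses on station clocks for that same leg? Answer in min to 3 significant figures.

Length contraction ⇒ γ = L₀/L = 253/28.9 = 8.7543
Time dilation: Δt = γτ₀ = 8.7543 × 11.0 min = 96.3 min

Δt ≈ 96.3 min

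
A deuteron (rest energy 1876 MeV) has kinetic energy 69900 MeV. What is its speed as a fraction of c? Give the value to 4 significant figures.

β ≈ 0.9997

γ = 1 + K/(m₀c²) = 1 + 69900/1876 = 38.2601
β = √(1 − 1/γ²) = 0.9997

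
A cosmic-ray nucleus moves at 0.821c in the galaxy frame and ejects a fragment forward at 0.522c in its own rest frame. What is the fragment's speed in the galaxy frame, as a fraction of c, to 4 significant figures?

u ≈ 0.9401c

Compose boost 2: (0.522 + 0.821)/(1 + 0.522×0.821) = 1.343/1.42856 = 0.9401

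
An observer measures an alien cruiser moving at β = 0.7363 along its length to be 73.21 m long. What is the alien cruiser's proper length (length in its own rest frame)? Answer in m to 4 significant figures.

γ = 1/√(1 − 0.7363²) = 1.47786
L₀ = γL = 1.47786 × 73.21 = 108.2 m

L₀ ≈ 108.2 m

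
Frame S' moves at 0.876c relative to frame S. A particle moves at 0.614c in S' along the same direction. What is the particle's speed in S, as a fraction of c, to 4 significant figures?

Relativistic velocity addition: u = (u' + v)/(1 + u'v/c²)
= (0.614 + 0.876)/(1 + 0.614×0.876) = 1.490/1.53786 = 0.9689

u ≈ 0.9689c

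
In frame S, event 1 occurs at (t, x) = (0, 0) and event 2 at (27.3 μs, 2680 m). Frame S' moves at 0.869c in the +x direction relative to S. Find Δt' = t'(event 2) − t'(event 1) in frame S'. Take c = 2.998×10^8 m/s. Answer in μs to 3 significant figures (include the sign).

Δt' ≈ 39.5 μs

γ = 1/√(1 − 0.869²) = 2.0210
Δt' = γ(Δt − vΔx/c²) = 2.0210 × (27.3 μs − 0.869×2680 m / (2.998×10^8 m/s))
= 2.0210 × (19.532 μs) = 39.5 μs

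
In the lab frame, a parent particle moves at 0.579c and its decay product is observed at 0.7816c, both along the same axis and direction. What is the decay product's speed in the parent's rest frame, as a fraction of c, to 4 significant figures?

Inverse velocity addition: u' = (u − v)/(1 − uv/c²)
= (0.7816 − 0.579)/(1 − 0.7816×0.579) = 0.2026/0.547454 = 0.3701

u' ≈ 0.3701c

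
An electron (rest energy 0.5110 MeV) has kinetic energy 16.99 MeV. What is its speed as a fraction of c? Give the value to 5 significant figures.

γ = 1 + K/(m₀c²) = 1 + 16.99/0.5110 = 34.24853
β = √(1 − 1/γ²) = 0.99957

β ≈ 0.99957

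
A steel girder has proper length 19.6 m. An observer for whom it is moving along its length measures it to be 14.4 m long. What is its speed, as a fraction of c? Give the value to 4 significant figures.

β ≈ 0.6784

γ = L₀/L = 19.6/14.4 = 1.36111
β = √(1 − 1/γ²) = 0.6784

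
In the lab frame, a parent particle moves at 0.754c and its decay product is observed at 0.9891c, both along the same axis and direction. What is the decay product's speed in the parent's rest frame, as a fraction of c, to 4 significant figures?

Inverse velocity addition: u' = (u − v)/(1 − uv/c²)
= (0.9891 − 0.754)/(1 − 0.9891×0.754) = 0.2351/0.254219 = 0.9248

u' ≈ 0.9248c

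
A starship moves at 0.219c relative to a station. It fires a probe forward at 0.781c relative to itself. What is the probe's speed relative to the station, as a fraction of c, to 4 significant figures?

Relativistic velocity addition: u = (u' + v)/(1 + u'v/c²)
= (0.781 + 0.219)/(1 + 0.781×0.219) = 1.000/1.17104 = 0.8539

u ≈ 0.8539c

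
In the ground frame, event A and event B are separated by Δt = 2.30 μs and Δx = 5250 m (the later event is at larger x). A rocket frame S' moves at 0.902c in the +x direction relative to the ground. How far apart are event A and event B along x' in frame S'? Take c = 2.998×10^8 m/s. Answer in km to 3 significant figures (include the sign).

γ = 1/√(1 − 0.902²) = 2.3162
Δx' = γ(Δx − vΔt) = 2.3162 × (5250 m − 0.902×(2.998×10^8 m/s)×2.30×10^-6 s)
= 2.3162 × (4628.0 m) = 10.7 km

Δx' ≈ 10.7 km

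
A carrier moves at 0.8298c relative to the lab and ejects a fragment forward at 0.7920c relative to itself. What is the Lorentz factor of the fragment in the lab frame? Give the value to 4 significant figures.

γ ≈ 4.864

u_lab = (0.7920 + 0.8298)/(1 + 0.7920×0.8298) = 1.6218/1.657202 = 0.9786377
γ = 1/√(1 − 0.9786377²) = 4.864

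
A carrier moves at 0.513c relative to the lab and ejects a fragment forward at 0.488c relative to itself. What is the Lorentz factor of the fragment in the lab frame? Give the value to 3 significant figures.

γ ≈ 1.67

u_lab = (0.488 + 0.513)/(1 + 0.488×0.513) = 1.001/1.25034 = 0.800580
γ = 1/√(1 − 0.800580²) = 1.67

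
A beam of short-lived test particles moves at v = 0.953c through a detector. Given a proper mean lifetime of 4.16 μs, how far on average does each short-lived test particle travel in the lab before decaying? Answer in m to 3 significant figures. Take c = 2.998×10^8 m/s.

d ≈ 3920 m

γ = 1/√(1 − 0.953²) = 3.3007
Dilated lifetime: Δt = γτ₀ = 3.3007 × 4.16 μs = 13.731 μs
d = vΔt = 0.953c × 13.731 μs = 2.8571×10^8 m/s × 1.3731×10^-5 s = 3920 m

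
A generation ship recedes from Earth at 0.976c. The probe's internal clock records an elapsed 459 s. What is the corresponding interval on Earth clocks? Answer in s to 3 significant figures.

γ = 1/√(1 − 0.976²) = 4.5920
Time dilation: Δt = γτ₀ = 4.5920 × 459 s = 2110 s

Δt ≈ 2110 s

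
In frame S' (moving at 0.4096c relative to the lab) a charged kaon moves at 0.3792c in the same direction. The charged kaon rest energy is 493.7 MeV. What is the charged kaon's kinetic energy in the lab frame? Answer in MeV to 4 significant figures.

u_lab = (0.3792 + 0.4096)/(1 + 0.3792×0.4096) = 0.6827544
γ = 1/√(1 − 0.6827544²) = 1.36865
K = (γ − 1)m₀c² = (1.36865 − 1) × 493.7 = 0.368648 × 493.7 = 182.0 MeV

K ≈ 182.0 MeV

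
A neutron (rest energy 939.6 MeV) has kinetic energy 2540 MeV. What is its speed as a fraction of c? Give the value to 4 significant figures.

γ = 1 + K/(m₀c²) = 1 + 2540/939.6 = 3.70328
β = √(1 − 1/γ²) = 0.9629

β ≈ 0.9629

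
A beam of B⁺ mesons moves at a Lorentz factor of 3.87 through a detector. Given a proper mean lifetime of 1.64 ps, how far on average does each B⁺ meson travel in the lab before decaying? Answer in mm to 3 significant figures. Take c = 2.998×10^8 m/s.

β = √(1 − 1/γ²) = √(1 − 1/3.87²) = 0.96604
Dilated lifetime: Δt = γτ₀ = 3.87 × 1.64 ps = 6.3468 ps
d = vΔt = 0.96604c × 6.3468 ps = 2.8962×10^8 m/s × 6.3468×10^-12 s = 1.84 mm

d ≈ 1.84 mm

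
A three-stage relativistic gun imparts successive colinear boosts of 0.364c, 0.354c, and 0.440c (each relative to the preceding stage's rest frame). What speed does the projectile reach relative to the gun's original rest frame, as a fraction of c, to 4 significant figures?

u ≈ 0.8408c

Compose boost 2: (0.354 + 0.364)/(1 + 0.354×0.364) = 0.7180/1.12886 = 0.636042
Compose boost 3: (0.440 + 0.636042)/(1 + 0.440×0.636042) = 1.07604/1.27986 = 0.8408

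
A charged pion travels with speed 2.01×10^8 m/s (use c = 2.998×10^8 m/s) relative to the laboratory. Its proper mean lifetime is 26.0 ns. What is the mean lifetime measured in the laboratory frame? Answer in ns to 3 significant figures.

Δt ≈ 35.0 ns

β = v/c = 2.01×10^8 / 2.998×10^8 = 0.67045
γ = 1/√(1 − 0.67045²) = 1.3478
Time dilation: Δt = γτ₀ = 1.3478 × 26.0 ns = 35.0 ns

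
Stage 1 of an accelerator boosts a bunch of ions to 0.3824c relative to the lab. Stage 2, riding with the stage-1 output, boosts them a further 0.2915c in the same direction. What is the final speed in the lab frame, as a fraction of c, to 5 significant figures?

u ≈ 0.60631c

Compose boost 2: (0.2915 + 0.3824)/(1 + 0.2915×0.3824) = 0.67390/1.111470 = 0.60631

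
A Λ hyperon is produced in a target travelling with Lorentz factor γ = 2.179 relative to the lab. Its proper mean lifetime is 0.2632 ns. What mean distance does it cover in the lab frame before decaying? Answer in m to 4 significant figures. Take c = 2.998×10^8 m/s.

β = √(1 − 1/γ²) = √(1 − 1/2.179²) = 0.888474
Dilated lifetime: Δt = γτ₀ = 2.179 × 0.2632 ns = 0.573513 ns
d = vΔt = 0.888474c × 0.573513 ns = 2.66365×10^8 m/s × 5.73513×10^-10 s = 0.1528 m

d ≈ 0.1528 m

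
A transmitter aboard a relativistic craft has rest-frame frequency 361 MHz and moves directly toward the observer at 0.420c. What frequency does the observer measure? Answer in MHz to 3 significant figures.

f_obs ≈ 565 MHz

Relativistic Doppler: f_obs = f_src √((1+β)/(1−β))
= 361 × √(1.4200/0.58000) = 361 × 1.5647 = 565 MHz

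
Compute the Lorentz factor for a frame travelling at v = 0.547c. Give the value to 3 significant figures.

γ ≈ 1.19

γ = 1/√(1 − β²) = 1/√(1 − 0.547²) = 1/√(0.70079) = 1.19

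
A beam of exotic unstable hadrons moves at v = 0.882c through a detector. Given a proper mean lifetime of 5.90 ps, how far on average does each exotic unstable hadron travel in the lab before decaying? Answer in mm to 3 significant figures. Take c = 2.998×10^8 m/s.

d ≈ 3.31 mm

γ = 1/√(1 − 0.882²) = 2.1220
Dilated lifetime: Δt = γτ₀ = 2.1220 × 5.90 ps = 12.520 ps
d = vΔt = 0.882c × 12.520 ps = 2.6442×10^8 m/s × 1.2520×10^-11 s = 3.31 mm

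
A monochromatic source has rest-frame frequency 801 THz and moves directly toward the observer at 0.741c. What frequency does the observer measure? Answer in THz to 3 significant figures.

Relativistic Doppler: f_obs = f_src √((1+β)/(1−β))
= 801 × √(1.7410/0.25900) = 801 × 2.5927 = 2080 THz

f_obs ≈ 2080 THz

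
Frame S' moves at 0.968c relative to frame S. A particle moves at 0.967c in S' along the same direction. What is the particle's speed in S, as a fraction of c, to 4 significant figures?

Relativistic velocity addition: u = (u' + v)/(1 + u'v/c²)
= (0.967 + 0.968)/(1 + 0.967×0.968) = 1.935/1.93606 = 0.9995

u ≈ 0.9995c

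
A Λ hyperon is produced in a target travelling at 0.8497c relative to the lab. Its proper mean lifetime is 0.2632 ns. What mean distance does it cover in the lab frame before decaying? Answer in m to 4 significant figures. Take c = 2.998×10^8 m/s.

d ≈ 0.1272 m

γ = 1/√(1 − 0.8497²) = 1.89657
Dilated lifetime: Δt = γτ₀ = 1.89657 × 0.2632 ns = 0.499178 ns
d = vΔt = 0.8497c × 0.499178 ns = 2.54740×10^8 m/s × 4.99178×10^-10 s = 0.1272 m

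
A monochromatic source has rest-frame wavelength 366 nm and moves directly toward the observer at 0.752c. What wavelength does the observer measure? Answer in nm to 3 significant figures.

Relativistic Doppler: λ_obs = λ_src √((1−β)/(1+β))
= 366 × √(0.24800/1.7520) = 366 × 0.37623 = 138 nm

λ_obs ≈ 138 nm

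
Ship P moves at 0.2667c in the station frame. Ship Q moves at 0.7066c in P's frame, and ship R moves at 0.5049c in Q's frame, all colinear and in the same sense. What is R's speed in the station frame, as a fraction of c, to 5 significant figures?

u ≈ 0.93659c

Compose boost 2: (0.7066 + 0.2667)/(1 + 0.7066×0.2667) = 0.97330/1.188450 = 0.8189657
Compose boost 3: (0.5049 + 0.8189657)/(1 + 0.5049×0.8189657) = 1.323866/1.413496 = 0.93659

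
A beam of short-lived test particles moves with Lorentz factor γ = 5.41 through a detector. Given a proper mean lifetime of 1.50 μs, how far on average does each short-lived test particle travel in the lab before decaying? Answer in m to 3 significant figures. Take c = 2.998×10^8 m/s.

β = √(1 − 1/γ²) = √(1 − 1/5.41²) = 0.98277
Dilated lifetime: Δt = γτ₀ = 5.41 × 1.50 μs = 8.1150 μs
d = vΔt = 0.98277c × 8.1150 μs = 2.9463×10^8 m/s × 8.1150×10^-6 s = 2390 m

d ≈ 2390 m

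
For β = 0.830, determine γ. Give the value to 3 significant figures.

γ = 1/√(1 − β²) = 1/√(1 − 0.830²) = 1/√(0.31110) = 1.79

γ ≈ 1.79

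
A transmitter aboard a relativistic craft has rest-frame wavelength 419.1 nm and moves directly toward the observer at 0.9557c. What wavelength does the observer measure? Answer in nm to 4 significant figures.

λ_obs ≈ 63.08 nm

Relativistic Doppler: λ_obs = λ_src √((1−β)/(1+β))
= 419.1 × √(0.0443000/1.95570) = 419.1 × 0.150505 = 63.08 nm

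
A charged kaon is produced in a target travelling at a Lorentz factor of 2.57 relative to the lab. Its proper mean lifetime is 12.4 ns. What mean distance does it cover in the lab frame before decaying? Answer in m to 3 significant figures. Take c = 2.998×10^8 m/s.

β = √(1 − 1/γ²) = √(1 − 1/2.57²) = 0.92119
Dilated lifetime: Δt = γτ₀ = 2.57 × 12.4 ns = 31.868 ns
d = vΔt = 0.92119c × 31.868 ns = 2.7617×10^8 m/s × 3.1868×10^-8 s = 8.80 m

d ≈ 8.80 m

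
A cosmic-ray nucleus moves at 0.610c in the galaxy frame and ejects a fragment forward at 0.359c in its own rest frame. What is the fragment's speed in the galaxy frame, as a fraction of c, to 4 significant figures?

Compose boost 2: (0.359 + 0.610)/(1 + 0.359×0.610) = 0.9690/1.21899 = 0.7949

u ≈ 0.7949c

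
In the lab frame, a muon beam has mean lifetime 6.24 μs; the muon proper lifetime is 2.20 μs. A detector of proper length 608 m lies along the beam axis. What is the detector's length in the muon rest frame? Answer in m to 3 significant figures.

L ≈ 214 m

Time dilation ⇒ γ = Δt/τ₀ = 6.24/2.20 = 2.8364
Length contraction: L = L₀/γ = 608/2.8364 = 214 m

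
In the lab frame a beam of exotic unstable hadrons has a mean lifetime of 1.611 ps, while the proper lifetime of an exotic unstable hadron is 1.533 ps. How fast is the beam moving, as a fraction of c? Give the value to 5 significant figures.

β ≈ 0.30739

γ = Δt/τ₀ = 1.611/1.533 = 1.050881
β = √(1 − 1/γ²) = √(1 − 1/1.050881²) = 0.30739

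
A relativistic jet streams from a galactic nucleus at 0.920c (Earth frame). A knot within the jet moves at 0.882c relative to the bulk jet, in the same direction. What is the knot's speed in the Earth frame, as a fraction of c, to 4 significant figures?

u ≈ 0.9948c

Relativistic velocity addition: u = (u' + v)/(1 + u'v/c²)
= (0.882 + 0.920)/(1 + 0.882×0.920) = 1.802/1.81144 = 0.9948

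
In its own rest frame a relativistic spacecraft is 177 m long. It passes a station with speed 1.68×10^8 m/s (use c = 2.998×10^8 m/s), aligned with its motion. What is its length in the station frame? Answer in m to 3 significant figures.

L ≈ 147 m

β = v/c = 1.68×10^8 / 2.998×10^8 = 0.56037
γ = 1/√(1 − 0.56037²) = 1.2074
Length contraction: L = L₀/γ = 177/1.2074 = 147 m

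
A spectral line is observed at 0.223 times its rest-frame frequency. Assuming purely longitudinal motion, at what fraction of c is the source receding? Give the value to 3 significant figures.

β ≈ 0.905

f_obs/f_src = √((1−β)/(1+β)) = 0.223  ⇒  (1−β)/(1+β) = 0.049729
β = |1 − D²|/(1 + D²) = |1 − 0.049729|/(1 + 0.049729) = 0.905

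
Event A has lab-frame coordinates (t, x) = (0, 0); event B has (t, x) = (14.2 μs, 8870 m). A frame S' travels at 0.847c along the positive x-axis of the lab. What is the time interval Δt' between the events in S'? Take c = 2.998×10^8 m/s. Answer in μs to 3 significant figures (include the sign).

γ = 1/√(1 − 0.847²) = 1.8811
Δt' = γ(Δt − vΔx/c²) = 1.8811 × (14.2 μs − 0.847×8870 m / (2.998×10^8 m/s))
= 1.8811 × (-10.860 μs) = -20.4 μs

Δt' ≈ -20.4 μs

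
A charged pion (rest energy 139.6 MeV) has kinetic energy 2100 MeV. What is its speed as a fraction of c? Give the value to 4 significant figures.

β ≈ 0.9981

γ = 1 + K/(m₀c²) = 1 + 2100/139.6 = 16.0430
β = √(1 − 1/γ²) = 0.9981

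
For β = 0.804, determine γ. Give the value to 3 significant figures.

γ = 1/√(1 − β²) = 1/√(1 − 0.804²) = 1/√(0.35358) = 1.68

γ ≈ 1.68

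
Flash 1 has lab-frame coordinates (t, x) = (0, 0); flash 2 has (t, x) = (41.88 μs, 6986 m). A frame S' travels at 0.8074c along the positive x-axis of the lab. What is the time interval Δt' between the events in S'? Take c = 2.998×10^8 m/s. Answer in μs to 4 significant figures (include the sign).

Δt' ≈ 39.09 μs

γ = 1/√(1 − 0.8074²) = 1.69490
Δt' = γ(Δt − vΔx/c²) = 1.69490 × (41.88 μs − 0.8074×6986 m / (2.998×10^8 m/s))
= 1.69490 × (23.0658 μs) = 39.09 μs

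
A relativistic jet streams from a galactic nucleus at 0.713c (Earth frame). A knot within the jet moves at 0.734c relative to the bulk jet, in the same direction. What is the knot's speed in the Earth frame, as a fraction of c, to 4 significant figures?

Relativistic velocity addition: u = (u' + v)/(1 + u'v/c²)
= (0.734 + 0.713)/(1 + 0.734×0.713) = 1.447/1.52334 = 0.9499

u ≈ 0.9499c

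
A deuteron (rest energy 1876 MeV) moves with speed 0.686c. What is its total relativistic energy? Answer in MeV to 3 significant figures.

γ = 1/√(1 − 0.686²) = 1.3744
E = γm₀c² = 1.3744 × 1876 MeV = 2580 MeV

E ≈ 2580 MeV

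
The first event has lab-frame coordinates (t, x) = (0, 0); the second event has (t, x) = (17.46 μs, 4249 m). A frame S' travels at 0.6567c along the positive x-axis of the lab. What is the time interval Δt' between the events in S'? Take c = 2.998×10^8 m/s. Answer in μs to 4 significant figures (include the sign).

Δt' ≈ 10.81 μs

γ = 1/√(1 − 0.6567²) = 1.32599
Δt' = γ(Δt − vΔx/c²) = 1.32599 × (17.46 μs − 0.6567×4249 m / (2.998×10^8 m/s))
= 1.32599 × (8.15273 μs) = 10.81 μs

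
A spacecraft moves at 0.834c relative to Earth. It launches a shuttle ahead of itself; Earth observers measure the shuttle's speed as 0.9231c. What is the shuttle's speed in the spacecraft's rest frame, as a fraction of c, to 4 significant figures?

Inverse velocity addition: u' = (u − v)/(1 − uv/c²)
= (0.9231 − 0.834)/(1 − 0.9231×0.834) = 0.08910/0.230135 = 0.3872

u' ≈ 0.3872c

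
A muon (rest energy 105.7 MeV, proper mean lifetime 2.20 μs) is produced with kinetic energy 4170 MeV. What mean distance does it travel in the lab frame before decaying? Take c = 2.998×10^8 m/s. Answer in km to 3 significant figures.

d ≈ 26.7 km

γ = 1 + K/(m₀c²) = 1 + 4170/105.7 = 40.451
β = √(1 − 1/γ²) = 0.99969
Dilated lifetime: γτ₀ = 40.451 × 2.20 μs = 88.993 μs
d = βc·γτ₀ = 0.99969 × (2.998×10^8 m/s) × 8.8993×10^-5 s = 26.7 km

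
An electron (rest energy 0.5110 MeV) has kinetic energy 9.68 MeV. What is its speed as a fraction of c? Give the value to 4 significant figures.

γ = 1 + K/(m₀c²) = 1 + 9.68/0.5110 = 19.9432
β = √(1 − 1/γ²) = 0.9987

β ≈ 0.9987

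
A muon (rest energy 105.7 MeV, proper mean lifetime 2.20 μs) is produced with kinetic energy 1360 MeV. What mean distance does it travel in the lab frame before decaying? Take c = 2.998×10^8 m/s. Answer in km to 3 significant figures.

d ≈ 9.12 km

γ = 1 + K/(m₀c²) = 1 + 1360/105.7 = 13.867
β = √(1 − 1/γ²) = 0.99740
Dilated lifetime: γτ₀ = 13.867 × 2.20 μs = 30.507 μs
d = βc·γτ₀ = 0.99740 × (2.998×10^8 m/s) × 3.0507×10^-5 s = 9.12 km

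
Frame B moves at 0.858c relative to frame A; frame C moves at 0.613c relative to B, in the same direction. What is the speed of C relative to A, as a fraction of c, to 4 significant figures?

u ≈ 0.9640c

Compose boost 2: (0.613 + 0.858)/(1 + 0.613×0.858) = 1.471/1.52595 = 0.9640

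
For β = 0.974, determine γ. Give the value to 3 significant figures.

γ ≈ 4.41

γ = 1/√(1 − β²) = 1/√(1 − 0.974²) = 1/√(0.051324) = 4.41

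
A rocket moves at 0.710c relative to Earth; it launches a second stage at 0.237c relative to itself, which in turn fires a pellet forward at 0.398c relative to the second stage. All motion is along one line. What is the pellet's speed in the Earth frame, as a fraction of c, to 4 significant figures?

u ≈ 0.9138c

Compose boost 2: (0.237 + 0.710)/(1 + 0.237×0.710) = 0.9470/1.16827 = 0.810600
Compose boost 3: (0.398 + 0.810600)/(1 + 0.398×0.810600) = 1.20860/1.32262 = 0.9138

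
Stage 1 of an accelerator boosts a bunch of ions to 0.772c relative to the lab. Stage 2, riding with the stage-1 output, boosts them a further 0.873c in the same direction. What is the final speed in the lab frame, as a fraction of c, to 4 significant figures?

u ≈ 0.9827c

Compose boost 2: (0.873 + 0.772)/(1 + 0.873×0.772) = 1.645/1.67396 = 0.9827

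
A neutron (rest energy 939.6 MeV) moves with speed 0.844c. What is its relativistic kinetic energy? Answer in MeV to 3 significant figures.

K ≈ 812 MeV

γ = 1/√(1 − 0.844²) = 1.8645
K = (γ − 1)m₀c² = (1.8645 − 1) × 939.6 MeV = 0.86448 × 939.6 MeV = 812 MeV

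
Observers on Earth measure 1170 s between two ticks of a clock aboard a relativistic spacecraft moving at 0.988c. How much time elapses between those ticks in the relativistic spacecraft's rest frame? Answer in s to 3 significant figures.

τ₀ ≈ 181 s

γ = 1/√(1 − 0.988²) = 6.4744
Proper time: τ₀ = Δt/γ = 1170/6.4744 = 181 s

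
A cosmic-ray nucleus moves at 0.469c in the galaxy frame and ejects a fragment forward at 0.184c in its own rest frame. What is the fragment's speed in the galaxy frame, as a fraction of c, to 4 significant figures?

Compose boost 2: (0.184 + 0.469)/(1 + 0.184×0.469) = 0.6530/1.08630 = 0.6011

u ≈ 0.6011c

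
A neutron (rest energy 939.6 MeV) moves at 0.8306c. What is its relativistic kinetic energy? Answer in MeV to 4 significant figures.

γ = 1/√(1 − 0.8306²) = 1.79575
K = (γ − 1)m₀c² = (1.79575 − 1) × 939.6 MeV = 0.795753 × 939.6 MeV = 747.7 MeV

K ≈ 747.7 MeV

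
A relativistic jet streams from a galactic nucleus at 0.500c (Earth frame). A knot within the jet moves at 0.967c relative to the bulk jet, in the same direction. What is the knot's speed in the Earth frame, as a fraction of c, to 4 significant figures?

Relativistic velocity addition: u = (u' + v)/(1 + u'v/c²)
= (0.967 + 0.500)/(1 + 0.967×0.500) = 1.467/1.48350 = 0.9889

u ≈ 0.9889c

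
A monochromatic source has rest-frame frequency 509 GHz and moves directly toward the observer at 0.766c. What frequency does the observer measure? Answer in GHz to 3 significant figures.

Relativistic Doppler: f_obs = f_src √((1+β)/(1−β))
= 509 × √(1.7660/0.23400) = 509 × 2.7472 = 1400 GHz

f_obs ≈ 1400 GHz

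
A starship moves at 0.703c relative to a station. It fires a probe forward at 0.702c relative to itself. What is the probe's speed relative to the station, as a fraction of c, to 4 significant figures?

u ≈ 0.9407c

Relativistic velocity addition: u = (u' + v)/(1 + u'v/c²)
= (0.702 + 0.703)/(1 + 0.702×0.703) = 1.405/1.49351 = 0.9407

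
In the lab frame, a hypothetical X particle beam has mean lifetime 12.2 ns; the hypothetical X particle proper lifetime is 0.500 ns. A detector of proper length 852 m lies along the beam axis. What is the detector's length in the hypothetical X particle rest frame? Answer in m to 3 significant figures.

L ≈ 34.9 m

Time dilation ⇒ γ = Δt/τ₀ = 12.2/0.500 = 24.400
Length contraction: L = L₀/γ = 852/24.400 = 34.9 m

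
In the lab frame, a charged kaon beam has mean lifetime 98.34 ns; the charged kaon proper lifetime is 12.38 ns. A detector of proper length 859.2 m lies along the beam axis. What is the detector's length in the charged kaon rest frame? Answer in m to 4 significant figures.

Time dilation ⇒ γ = Δt/τ₀ = 98.34/12.38 = 7.94346
Length contraction: L = L₀/γ = 859.2/7.94346 = 108.2 m

L ≈ 108.2 m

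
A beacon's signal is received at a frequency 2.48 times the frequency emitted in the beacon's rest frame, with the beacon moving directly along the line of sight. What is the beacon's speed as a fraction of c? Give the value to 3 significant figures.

f_obs/f_src = √((1+β)/(1−β)) = 2.48  ⇒  (1+β)/(1−β) = 6.1504
β = |1 − D²|/(1 + D²) = |1 − 6.1504|/(1 + 6.1504) = 0.720

β ≈ 0.720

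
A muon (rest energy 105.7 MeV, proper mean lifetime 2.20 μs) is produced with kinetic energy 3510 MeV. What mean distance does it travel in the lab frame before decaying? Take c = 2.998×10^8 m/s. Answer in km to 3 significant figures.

d ≈ 22.6 km

γ = 1 + K/(m₀c²) = 1 + 3510/105.7 = 34.207
β = √(1 − 1/γ²) = 0.99957
Dilated lifetime: γτ₀ = 34.207 × 2.20 μs = 75.256 μs
d = βc·γτ₀ = 0.99957 × (2.998×10^8 m/s) × 7.5256×10^-5 s = 22.6 km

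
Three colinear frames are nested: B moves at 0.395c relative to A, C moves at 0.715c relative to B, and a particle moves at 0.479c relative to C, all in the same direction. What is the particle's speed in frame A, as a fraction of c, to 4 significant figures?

u ≈ 0.9505c

Compose boost 2: (0.715 + 0.395)/(1 + 0.715×0.395) = 1.110/1.28242 = 0.865548
Compose boost 3: (0.479 + 0.865548)/(1 + 0.479×0.865548) = 1.34455/1.41460 = 0.9505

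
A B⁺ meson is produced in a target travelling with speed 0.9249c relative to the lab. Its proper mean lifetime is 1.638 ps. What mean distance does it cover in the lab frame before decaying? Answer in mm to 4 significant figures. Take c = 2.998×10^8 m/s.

d ≈ 1.195 mm

γ = 1/√(1 − 0.9249²) = 2.63012
Dilated lifetime: Δt = γτ₀ = 2.63012 × 1.638 ps = 4.30814 ps
d = vΔt = 0.9249c × 4.30814 ps = 2.77285×10^8 m/s × 4.30814×10^-12 s = 1.195 mm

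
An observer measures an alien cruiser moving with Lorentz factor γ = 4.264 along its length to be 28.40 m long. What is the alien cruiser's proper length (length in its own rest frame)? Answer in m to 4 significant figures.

γ = 4.264 (given)
L₀ = γL = 4.264 × 28.40 = 121.1 m

L₀ ≈ 121.1 m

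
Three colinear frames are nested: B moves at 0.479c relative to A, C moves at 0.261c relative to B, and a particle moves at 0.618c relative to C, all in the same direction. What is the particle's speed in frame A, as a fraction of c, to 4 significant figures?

u ≈ 0.9071c

Compose boost 2: (0.261 + 0.479)/(1 + 0.261×0.479) = 0.7400/1.12502 = 0.657767
Compose boost 3: (0.618 + 0.657767)/(1 + 0.618×0.657767) = 1.27577/1.40650 = 0.9071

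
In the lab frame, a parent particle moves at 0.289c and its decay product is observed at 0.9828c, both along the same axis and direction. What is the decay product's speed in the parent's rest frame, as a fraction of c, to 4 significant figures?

Inverse velocity addition: u' = (u − v)/(1 − uv/c²)
= (0.9828 − 0.289)/(1 − 0.9828×0.289) = 0.6938/0.715971 = 0.9690

u' ≈ 0.9690c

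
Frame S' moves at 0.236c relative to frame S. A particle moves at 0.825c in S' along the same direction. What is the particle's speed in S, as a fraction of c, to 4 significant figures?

u ≈ 0.8881c

Relativistic velocity addition: u = (u' + v)/(1 + u'v/c²)
= (0.825 + 0.236)/(1 + 0.825×0.236) = 1.061/1.19470 = 0.8881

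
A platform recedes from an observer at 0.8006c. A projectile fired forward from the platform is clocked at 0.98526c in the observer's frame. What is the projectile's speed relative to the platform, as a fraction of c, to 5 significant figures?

Inverse velocity addition: u' = (u − v)/(1 − uv/c²)
= (0.98526 − 0.8006)/(1 − 0.98526×0.8006) = 0.18466/0.2112008 = 0.87433

u' ≈ 0.87433c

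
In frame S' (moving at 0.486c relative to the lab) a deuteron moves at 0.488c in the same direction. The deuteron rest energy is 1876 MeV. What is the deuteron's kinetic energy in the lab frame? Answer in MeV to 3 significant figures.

u_lab = (0.488 + 0.486)/(1 + 0.488×0.486) = 0.787282
γ = 1/√(1 − 0.787282²) = 1.6218
K = (γ − 1)m₀c² = (1.6218 − 1) × 1876 = 0.62181 × 1876 = 1170 MeV

K ≈ 1170 MeV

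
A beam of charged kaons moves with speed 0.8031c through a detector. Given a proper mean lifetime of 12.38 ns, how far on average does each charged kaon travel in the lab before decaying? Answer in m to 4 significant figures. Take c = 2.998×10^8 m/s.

γ = 1/√(1 − 0.8031²) = 1.67829
Dilated lifetime: Δt = γτ₀ = 1.67829 × 12.38 ns = 20.7772 ns
d = vΔt = 0.8031c × 20.7772 ns = 2.40769×10^8 m/s × 2.07772×10^-8 s = 5.003 m

d ≈ 5.003 m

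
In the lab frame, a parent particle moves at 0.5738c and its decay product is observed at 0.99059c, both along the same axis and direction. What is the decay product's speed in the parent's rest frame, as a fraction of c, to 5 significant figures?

u' ≈ 0.96569c

Inverse velocity addition: u' = (u − v)/(1 − uv/c²)
= (0.99059 − 0.5738)/(1 − 0.99059×0.5738) = 0.41679/0.4315995 = 0.96569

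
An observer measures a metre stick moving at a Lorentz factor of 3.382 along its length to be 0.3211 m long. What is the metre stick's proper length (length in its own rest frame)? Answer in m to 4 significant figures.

L₀ ≈ 1.086 m

γ = 3.382 (given)
L₀ = γL = 3.382 × 0.3211 = 1.086 m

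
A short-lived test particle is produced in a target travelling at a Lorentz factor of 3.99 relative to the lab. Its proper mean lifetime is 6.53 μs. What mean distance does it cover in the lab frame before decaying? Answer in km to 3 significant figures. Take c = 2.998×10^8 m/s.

β = √(1 − 1/γ²) = √(1 − 1/3.99²) = 0.96808
Dilated lifetime: Δt = γτ₀ = 3.99 × 6.53 μs = 26.055 μs
d = vΔt = 0.96808c × 26.055 μs = 2.9023×10^8 m/s × 2.6055×10^-5 s = 7.56 km

d ≈ 7.56 km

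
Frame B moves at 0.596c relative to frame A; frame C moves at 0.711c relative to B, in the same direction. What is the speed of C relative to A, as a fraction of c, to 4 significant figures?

Compose boost 2: (0.711 + 0.596)/(1 + 0.711×0.596) = 1.307/1.42376 = 0.9180

u ≈ 0.9180c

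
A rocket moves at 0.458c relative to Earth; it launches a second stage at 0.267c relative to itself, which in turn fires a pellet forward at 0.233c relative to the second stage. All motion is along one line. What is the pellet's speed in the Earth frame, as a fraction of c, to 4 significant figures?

Compose boost 2: (0.267 + 0.458)/(1 + 0.267×0.458) = 0.7250/1.12229 = 0.646003
Compose boost 3: (0.233 + 0.646003)/(1 + 0.233×0.646003) = 0.879003/1.15052 = 0.7640

u ≈ 0.7640c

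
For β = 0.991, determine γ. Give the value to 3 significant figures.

γ ≈ 7.47

γ = 1/√(1 − β²) = 1/√(1 − 0.991²) = 1/√(0.017919) = 7.47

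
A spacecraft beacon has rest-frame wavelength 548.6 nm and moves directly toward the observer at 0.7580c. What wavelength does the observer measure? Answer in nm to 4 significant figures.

Relativistic Doppler: λ_obs = λ_src √((1−β)/(1+β))
= 548.6 × √(0.242000/1.75800) = 548.6 × 0.371021 = 203.5 nm

λ_obs ≈ 203.5 nm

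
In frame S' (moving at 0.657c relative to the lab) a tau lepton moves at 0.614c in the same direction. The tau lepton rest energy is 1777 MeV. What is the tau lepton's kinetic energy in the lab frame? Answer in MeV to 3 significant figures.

u_lab = (0.614 + 0.657)/(1 + 0.614×0.657) = 0.905659
γ = 1/√(1 − 0.905659²) = 2.3585
K = (γ − 1)m₀c² = (2.3585 − 1) × 1777 = 1.3585 × 1777 = 2410 MeV

K ≈ 2410 MeV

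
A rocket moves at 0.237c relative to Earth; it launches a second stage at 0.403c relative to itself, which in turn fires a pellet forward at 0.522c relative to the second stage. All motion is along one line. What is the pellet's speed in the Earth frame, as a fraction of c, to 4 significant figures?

u ≈ 0.8477c

Compose boost 2: (0.403 + 0.237)/(1 + 0.403×0.237) = 0.6400/1.09551 = 0.584202
Compose boost 3: (0.522 + 0.584202)/(1 + 0.522×0.584202) = 1.10620/1.30495 = 0.8477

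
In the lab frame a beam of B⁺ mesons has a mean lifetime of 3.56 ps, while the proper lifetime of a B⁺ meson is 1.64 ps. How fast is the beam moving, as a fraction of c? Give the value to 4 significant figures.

β ≈ 0.8876

γ = Δt/τ₀ = 3.56/1.64 = 2.17073
β = √(1 − 1/γ²) = √(1 − 1/2.17073²) = 0.8876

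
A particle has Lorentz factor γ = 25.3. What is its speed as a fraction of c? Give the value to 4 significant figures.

β = √(1 − 1/γ²) = √(1 − 1/25.3²) = √(0.998438) = 0.9992

β ≈ 0.9992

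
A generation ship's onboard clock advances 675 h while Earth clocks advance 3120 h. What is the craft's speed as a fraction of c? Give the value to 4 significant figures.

β ≈ 0.9763

γ = Δt/τ₀ = 3120/675 = 4.62222
β = √(1 − 1/γ²) = √(1 − 1/4.62222²) = 0.9763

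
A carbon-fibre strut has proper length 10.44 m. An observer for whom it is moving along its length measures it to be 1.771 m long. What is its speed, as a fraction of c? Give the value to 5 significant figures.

β ≈ 0.98551

γ = L₀/L = 10.44/1.771 = 5.894975
β = √(1 − 1/γ²) = 0.98551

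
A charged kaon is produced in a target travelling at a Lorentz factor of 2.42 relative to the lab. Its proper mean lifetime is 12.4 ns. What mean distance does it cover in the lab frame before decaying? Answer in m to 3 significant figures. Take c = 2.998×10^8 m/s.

d ≈ 8.19 m

β = √(1 − 1/γ²) = √(1 − 1/2.42²) = 0.91063
Dilated lifetime: Δt = γτ₀ = 2.42 × 12.4 ns = 30.008 ns
d = vΔt = 0.91063c × 30.008 ns = 2.7301×10^8 m/s × 3.0008×10^-8 s = 8.19 m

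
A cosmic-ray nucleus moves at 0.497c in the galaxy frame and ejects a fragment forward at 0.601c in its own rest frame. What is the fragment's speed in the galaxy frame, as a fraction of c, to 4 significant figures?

Compose boost 2: (0.601 + 0.497)/(1 + 0.601×0.497) = 1.098/1.29870 = 0.8455

u ≈ 0.8455c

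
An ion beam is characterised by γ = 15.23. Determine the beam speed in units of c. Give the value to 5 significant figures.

β ≈ 0.99784

β = √(1 − 1/γ²) = √(1 − 1/15.23²) = √(0.9956888) = 0.99784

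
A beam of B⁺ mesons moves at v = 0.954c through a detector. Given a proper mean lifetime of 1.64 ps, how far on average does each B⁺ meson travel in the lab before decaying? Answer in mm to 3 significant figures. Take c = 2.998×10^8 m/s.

d ≈ 1.56 mm

γ = 1/√(1 − 0.954²) = 3.3355
Dilated lifetime: Δt = γτ₀ = 3.3355 × 1.64 ps = 5.4702 ps
d = vΔt = 0.954c × 5.4702 ps = 2.8601×10^8 m/s × 5.4702×10^-12 s = 1.56 mm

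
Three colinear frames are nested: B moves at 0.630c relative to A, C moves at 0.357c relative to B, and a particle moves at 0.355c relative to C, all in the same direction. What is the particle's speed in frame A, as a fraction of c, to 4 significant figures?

Compose boost 2: (0.357 + 0.630)/(1 + 0.357×0.630) = 0.9870/1.22491 = 0.805773
Compose boost 3: (0.355 + 0.805773)/(1 + 0.355×0.805773) = 1.16077/1.28605 = 0.9026

u ≈ 0.9026c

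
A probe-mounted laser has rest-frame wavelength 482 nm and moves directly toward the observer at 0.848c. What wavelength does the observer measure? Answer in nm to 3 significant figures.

λ_obs ≈ 138 nm

Relativistic Doppler: λ_obs = λ_src √((1−β)/(1+β))
= 482 × √(0.15200/1.8480) = 482 × 0.28679 = 138 nm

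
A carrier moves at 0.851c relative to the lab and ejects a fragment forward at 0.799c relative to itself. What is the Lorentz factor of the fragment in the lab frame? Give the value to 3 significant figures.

u_lab = (0.799 + 0.851)/(1 + 0.799×0.851) = 1.650/1.67995 = 0.982173
γ = 1/√(1 − 0.982173²) = 5.32

γ ≈ 5.32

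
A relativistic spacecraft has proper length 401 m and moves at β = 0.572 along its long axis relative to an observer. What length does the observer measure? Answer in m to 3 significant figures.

γ = 1/√(1 − 0.572²) = 1.2191
Length contraction: L = L₀/γ = 401/1.2191 = 329 m

L ≈ 329 m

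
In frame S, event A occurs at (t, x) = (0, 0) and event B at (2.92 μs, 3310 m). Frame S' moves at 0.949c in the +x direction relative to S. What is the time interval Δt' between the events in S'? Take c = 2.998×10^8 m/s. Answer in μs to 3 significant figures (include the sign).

γ = 1/√(1 − 0.949²) = 3.1718
Δt' = γ(Δt − vΔx/c²) = 3.1718 × (2.92 μs − 0.949×3310 m / (2.998×10^8 m/s))
= 3.1718 × (-7.5576 μs) = -24.0 μs

Δt' ≈ -24.0 μs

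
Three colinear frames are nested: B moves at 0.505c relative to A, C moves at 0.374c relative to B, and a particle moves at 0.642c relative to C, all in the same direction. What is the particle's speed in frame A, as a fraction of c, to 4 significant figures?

Compose boost 2: (0.374 + 0.505)/(1 + 0.374×0.505) = 0.8790/1.18887 = 0.739358
Compose boost 3: (0.642 + 0.739358)/(1 + 0.642×0.739358) = 1.38136/1.47467 = 0.9367

u ≈ 0.9367c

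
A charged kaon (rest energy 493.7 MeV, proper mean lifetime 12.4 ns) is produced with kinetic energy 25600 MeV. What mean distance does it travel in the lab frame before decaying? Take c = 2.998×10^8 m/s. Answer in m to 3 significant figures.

γ = 1 + K/(m₀c²) = 1 + 25600/493.7 = 52.853
β = √(1 − 1/γ²) = 0.99982
Dilated lifetime: γτ₀ = 52.853 × 12.4 ns = 655.38 ns
d = βc·γτ₀ = 0.99982 × (2.998×10^8 m/s) × 6.5538×10^-7 s = 196 m

d ≈ 196 m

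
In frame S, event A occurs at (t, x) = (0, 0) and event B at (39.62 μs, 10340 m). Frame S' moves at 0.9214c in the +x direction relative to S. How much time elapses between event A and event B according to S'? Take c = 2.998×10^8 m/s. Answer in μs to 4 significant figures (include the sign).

Δt' ≈ 20.18 μs

γ = 1/√(1 − 0.9214²) = 2.57324
Δt' = γ(Δt − vΔx/c²) = 2.57324 × (39.62 μs − 0.9214×10340 m / (2.998×10^8 m/s))
= 2.57324 × (7.84123 μs) = 20.18 μs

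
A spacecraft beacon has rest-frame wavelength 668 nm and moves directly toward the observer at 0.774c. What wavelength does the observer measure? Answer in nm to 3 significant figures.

Relativistic Doppler: λ_obs = λ_src √((1−β)/(1+β))
= 668 × √(0.22600/1.7740) = 668 × 0.35693 = 238 nm

λ_obs ≈ 238 nm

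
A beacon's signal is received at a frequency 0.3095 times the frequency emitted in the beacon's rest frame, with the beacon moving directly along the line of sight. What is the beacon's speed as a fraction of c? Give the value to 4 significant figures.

β ≈ 0.8252

f_obs/f_src = √((1−β)/(1+β)) = 0.3095  ⇒  (1−β)/(1+β) = 0.0957902
β = |1 − D²|/(1 + D²) = |1 − 0.0957902|/(1 + 0.0957902) = 0.8252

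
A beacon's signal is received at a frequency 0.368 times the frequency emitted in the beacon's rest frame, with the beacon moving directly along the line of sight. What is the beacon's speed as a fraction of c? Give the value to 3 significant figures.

β ≈ 0.761

f_obs/f_src = √((1−β)/(1+β)) = 0.368  ⇒  (1−β)/(1+β) = 0.13542
β = |1 − D²|/(1 + D²) = |1 − 0.13542|/(1 + 0.13542) = 0.761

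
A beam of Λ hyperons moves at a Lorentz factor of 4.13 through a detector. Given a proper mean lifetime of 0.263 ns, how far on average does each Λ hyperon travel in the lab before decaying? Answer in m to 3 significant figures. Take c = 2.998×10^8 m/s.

d ≈ 0.316 m

β = √(1 − 1/γ²) = √(1 − 1/4.13²) = 0.97024
Dilated lifetime: Δt = γτ₀ = 4.13 × 0.263 ns = 1.0862 ns
d = vΔt = 0.97024c × 1.0862 ns = 2.9088×10^8 m/s × 1.0862×10^-9 s = 0.316 m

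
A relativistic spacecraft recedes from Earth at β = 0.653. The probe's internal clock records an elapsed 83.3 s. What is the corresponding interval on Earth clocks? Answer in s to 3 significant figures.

γ = 1/√(1 − 0.653²) = 1.3204
Time dilation: Δt = γτ₀ = 1.3204 × 83.3 s = 110 s

Δt ≈ 110 s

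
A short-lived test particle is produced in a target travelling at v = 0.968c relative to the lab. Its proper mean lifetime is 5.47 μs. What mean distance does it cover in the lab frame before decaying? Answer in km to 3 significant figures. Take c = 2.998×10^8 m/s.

d ≈ 6.33 km

γ = 1/√(1 − 0.968²) = 3.9849
Dilated lifetime: Δt = γτ₀ = 3.9849 × 5.47 μs = 21.797 μs
d = vΔt = 0.968c × 21.797 μs = 2.9021×10^8 m/s × 2.1797×10^-5 s = 6.33 km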